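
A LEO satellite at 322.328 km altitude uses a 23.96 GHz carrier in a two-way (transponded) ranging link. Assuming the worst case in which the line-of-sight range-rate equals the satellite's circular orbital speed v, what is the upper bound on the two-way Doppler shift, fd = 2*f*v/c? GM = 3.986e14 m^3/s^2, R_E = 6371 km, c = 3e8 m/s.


r = 6.693328e+06 m
v = sqrt(mu/r) = 7716.9839 m/s (worst-case radial velocity)
f = 23.96 GHz = 2.396e+10 Hz
fd = 2*f*v/c = 2*2.396e+10*7716.9839/3.0e+08
fd = 1.2326596e+06 Hz

1.2327e+06 Hz


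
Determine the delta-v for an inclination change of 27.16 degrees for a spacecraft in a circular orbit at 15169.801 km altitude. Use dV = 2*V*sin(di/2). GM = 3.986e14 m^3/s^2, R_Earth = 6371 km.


r = 21540.8010 km = 2.1540801e+07 m
V = sqrt(mu/r) = 4301.6763 m/s
di = 27.16 deg = 0.4740314 rad
dV = 2*V*sin(di/2) = 2*4301.6763*sin(0.2370157)
dV = 2020.0914 m/s = 2.0201 km/s

2.0201 km/s


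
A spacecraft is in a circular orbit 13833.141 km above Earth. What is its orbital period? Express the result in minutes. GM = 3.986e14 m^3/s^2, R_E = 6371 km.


r = 20204.1410 km = 2.0204141e+07 m
T = 2*pi*sqrt(r^3/mu) = 2*pi*sqrt(8.2474781e+21 / 3.986e14)
T = 28580.6306 s = 476.3438 min

476.3438 minutes


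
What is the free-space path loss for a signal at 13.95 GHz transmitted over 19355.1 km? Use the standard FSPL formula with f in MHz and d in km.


f = 13.95 GHz = 13950.0000 MHz
d = 19355.1 km
FSPL = 32.44 + 20*log10(13950.0000) + 20*log10(19355.1)
FSPL = 32.44 + 82.8915 + 85.7359
FSPL = 201.0674 dB

201.0674 dB


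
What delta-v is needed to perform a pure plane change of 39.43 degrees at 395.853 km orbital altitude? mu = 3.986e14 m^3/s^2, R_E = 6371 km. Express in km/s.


r = 6766.8530 km = 6.766853e+06 m
V = sqrt(mu/r) = 7674.9451 m/s
di = 39.43 deg = 0.6881833 rad
dV = 2*V*sin(di/2) = 2*7674.9451*sin(0.3440917)
dV = 5178.1584 m/s = 5.1782 km/s

5.1782 km/s


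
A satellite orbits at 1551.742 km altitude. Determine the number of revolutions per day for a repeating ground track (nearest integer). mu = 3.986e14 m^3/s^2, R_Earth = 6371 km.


r = 7.922742e+06 m
T = 2*pi*sqrt(r^3/mu) = 7018.1798 s = 116.9697 min
revs/day = 1440 / 116.9697 = 12.3109
Rounded: 12 revolutions per day

12 revolutions per day


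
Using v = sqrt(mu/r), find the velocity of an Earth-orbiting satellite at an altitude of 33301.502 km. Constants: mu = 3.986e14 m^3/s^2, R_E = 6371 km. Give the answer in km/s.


r = R_E + alt = 6371.0 + 33301.502 = 39672.5020 km = 3.9672502e+07 m
v = sqrt(mu/r) = sqrt(3.986e14 / 3.9672502e+07) = 3169.7415 m/s = 3.1697 km/s

3.1697 km/s


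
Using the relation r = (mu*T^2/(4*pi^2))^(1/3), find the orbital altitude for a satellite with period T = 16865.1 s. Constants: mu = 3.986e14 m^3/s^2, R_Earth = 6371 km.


T = 16865.1 s
r = (mu*T^2/(4*pi^2))^(1/3) = (3.986e14 * 16865.1^2 / (4*pi^2))^(1/3)
r = 1.4214071e+07 m = 14214.0705 km
alt = r - R_E = 14214.0705 - 6371 = 7843.0705 km

7843.0705 km


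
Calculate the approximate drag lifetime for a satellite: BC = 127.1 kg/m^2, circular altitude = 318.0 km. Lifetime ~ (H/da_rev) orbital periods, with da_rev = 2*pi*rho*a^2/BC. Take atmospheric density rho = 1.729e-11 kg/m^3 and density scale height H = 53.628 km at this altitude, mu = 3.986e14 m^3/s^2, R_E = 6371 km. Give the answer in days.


a = R_E + alt = 6689.0000 km = 6.689e+06 m
da_rev = 2*pi*rho*a^2/BC = 2*pi*1.729e-11*(6.689e+06)^2/127.1 = 38.242978 m per revolution
N = H/da_rev = 53628.0000 m / 38.242978 m = 1402.2967 revolutions
P = 2*pi*sqrt(a^3/mu) = 5444.4375 s
lifetime = N*P = 1402.2967 * 5444.4375 = 7.6347165e+06 s = 88.3648 days

88.3648 days


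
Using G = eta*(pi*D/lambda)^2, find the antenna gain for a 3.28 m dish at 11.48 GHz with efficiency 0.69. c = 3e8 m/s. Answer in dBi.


lambda = c/f = 3e8 / 1.148e+10 = 0.0261324 m
G = eta*(pi*D/lambda)^2 = 0.69*(pi*3.28/0.0261324)^2
G = 107284.6998 (linear)
G = 10*log10(107284.6998) = 50.3054 dBi

50.3054 dBi


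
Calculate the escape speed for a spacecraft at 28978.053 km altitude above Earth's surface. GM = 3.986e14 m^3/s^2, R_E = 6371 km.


r = 6371.0 + 28978.053 = 35349.0530 km = 3.5349053e+07 m
v_esc = sqrt(2*mu/r) = sqrt(2*3.986e14 / 3.5349053e+07)
v_esc = 4748.9189 m/s = 4.7489 km/s

4.7489 km/s


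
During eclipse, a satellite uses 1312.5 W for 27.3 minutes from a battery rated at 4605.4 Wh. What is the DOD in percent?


E_used = P * t / 60 = 1312.5 * 27.3 / 60 = 597.1875 Wh
DOD = E_used / E_total * 100 = 597.1875 / 4605.4 * 100
DOD = 12.9671 %

12.9671 %


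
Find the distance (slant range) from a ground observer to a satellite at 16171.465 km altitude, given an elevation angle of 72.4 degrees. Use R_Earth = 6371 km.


h = 16171.465 km, el = 72.4 deg
d = -R_E*sin(el) + sqrt((R_E*sin(el))^2 + 2*R_E*h + h^2)
d = -6371.0000*sin(1.2636) + sqrt((6371.0000*0.9531907)^2 + 2*6371.0000*16171.465 + 16171.465^2)
d = 16387.2249 km

16387.2249 km


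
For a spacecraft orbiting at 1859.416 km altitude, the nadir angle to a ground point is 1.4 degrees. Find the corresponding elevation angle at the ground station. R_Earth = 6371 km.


r = R_E + alt = 8230.4160 km
Law of sines in the satellite / Earth-center / ground-point triangle:
  sin(nadir)/R_E = sin(90 + el)/r  =>  cos(el) = (r/R_E)*sin(nadir)
cos(el) = (8230.4160 / 6371.0000) * sin(1.4 deg) = 0.03156286
el = arccos(0.03156286) = 88.1913 deg
(Earth-central angle = 90 - nadir - el = 0.4087191 deg)

88.1913 degrees


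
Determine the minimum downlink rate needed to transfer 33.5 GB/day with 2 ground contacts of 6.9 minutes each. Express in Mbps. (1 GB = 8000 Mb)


total contact time = 2 * 6.9 * 60 = 828.0000 s
data = 33.5 GB = 268000.0000 Mb
rate = 268000.0000 / 828.0000 = 323.6715 Mbps

323.6715 Mbps


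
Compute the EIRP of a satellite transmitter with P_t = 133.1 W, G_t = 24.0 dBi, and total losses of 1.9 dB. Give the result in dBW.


Pt = 133.1 W = 21.2418 dBW
EIRP = Pt_dBW + Gt - losses = 21.2418 + 24.0 - 1.9 = 43.3418 dBW

43.3418 dBW


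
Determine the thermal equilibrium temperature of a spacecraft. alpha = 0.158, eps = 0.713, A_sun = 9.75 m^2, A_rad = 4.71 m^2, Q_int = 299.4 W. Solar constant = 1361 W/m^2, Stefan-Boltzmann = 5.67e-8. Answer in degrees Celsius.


Numerator = alpha*S*A_sun + Q_int = 0.158*1361*9.75 + 299.4 = 2396.0205 W
Denominator = eps*sigma*A_rad = 0.713*5.67e-8*4.71 = 1.9041164e-07 W/K^4
T^4 = 1.2583372e+10 K^4
T = 334.9263 K = 61.7763 C

61.7763 degrees Celsius


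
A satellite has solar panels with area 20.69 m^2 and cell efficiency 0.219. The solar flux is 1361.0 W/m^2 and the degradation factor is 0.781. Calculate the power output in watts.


P = area * eta * S * degradation
P = 20.69 * 0.219 * 1361.0 * 0.781
P = 4816.3026 W

4816.3026 W


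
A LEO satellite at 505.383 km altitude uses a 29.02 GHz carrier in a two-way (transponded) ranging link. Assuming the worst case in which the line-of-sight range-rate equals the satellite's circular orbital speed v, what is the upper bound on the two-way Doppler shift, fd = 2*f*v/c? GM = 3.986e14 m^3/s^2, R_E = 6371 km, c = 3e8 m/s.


r = 6.876383e+06 m
v = sqrt(mu/r) = 7613.5748 m/s (worst-case radial velocity)
f = 29.02 GHz = 2.902e+10 Hz
fd = 2*f*v/c = 2*2.902e+10*7613.5748/3.0e+08
fd = 1.4729729e+06 Hz

1.4730e+06 Hz


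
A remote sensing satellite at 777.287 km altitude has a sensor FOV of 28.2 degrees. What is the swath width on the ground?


FOV = 28.2 deg = 0.4921828 rad
swath = 2 * alt * tan(FOV/2) = 2 * 777.287 * tan(0.2460914)
swath = 2 * 777.287 * 0.2511826
swath = 390.4820 km

390.4820 km


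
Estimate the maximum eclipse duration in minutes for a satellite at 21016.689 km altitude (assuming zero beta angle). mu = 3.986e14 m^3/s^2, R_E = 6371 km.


r = 27387.6890 km
T = 751.7840 min
Eclipse fraction = arcsin(R_E/r)/pi = arcsin(6371.0000/27387.6890)/pi
= arcsin(0.2326228)/pi = 0.07473075
Eclipse duration = 0.07473075 * 751.7840 = 56.1814 min

56.1814 minutes


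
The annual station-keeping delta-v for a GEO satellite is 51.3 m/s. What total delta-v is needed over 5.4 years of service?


dV = rate * years = 51.3 * 5.4
dV = 277.0200 m/s

277.0200 m/s


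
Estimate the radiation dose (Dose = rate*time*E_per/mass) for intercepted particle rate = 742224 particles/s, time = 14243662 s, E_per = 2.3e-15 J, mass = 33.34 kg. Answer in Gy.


Total energy deposited = rate * time * E_per
  = 742224 * 14243662 * 2.3e-15 = 0.02431557 J
Dose = E_total / mass = 0.02431557 / 33.34
Dose = 7.2932129e-04 Gy

7.2932e-04 Gy


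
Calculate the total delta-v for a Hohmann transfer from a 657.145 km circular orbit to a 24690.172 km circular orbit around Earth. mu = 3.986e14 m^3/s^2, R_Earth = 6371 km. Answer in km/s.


r1 = 7028.1450 km = 7.028145e+06 m
r2 = 31061.1720 km = 3.1061172e+07 m
dv1 = sqrt(mu/r1)*(sqrt(2*r2/(r1+r2)) - 1) = 2086.7620 m/s
dv2 = sqrt(mu/r2)*(1 - sqrt(2*r1/(r1+r2))) = 1406.1083 m/s
total dv = |dv1| + |dv2| = 2086.7620 + 1406.1083 = 3492.8703 m/s = 3.4929 km/s

3.4929 km/s


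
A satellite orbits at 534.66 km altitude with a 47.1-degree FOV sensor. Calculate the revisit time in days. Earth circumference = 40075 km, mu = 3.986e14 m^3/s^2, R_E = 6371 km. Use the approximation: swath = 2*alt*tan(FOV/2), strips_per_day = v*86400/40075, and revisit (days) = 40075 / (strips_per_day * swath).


swath = 2*534.66*tan(0.411025) = 466.0636 km
v = sqrt(mu/r) = 7597.4185 m/s = 7.5974 km/s
strips/day = v*86400/40075 = 7.5974*86400/40075 = 16.3797
coverage/day = strips * swath = 16.3797 * 466.0636 = 7633.9871 km
revisit = 40075 / 7633.9871 = 5.2496 days

5.2496 days


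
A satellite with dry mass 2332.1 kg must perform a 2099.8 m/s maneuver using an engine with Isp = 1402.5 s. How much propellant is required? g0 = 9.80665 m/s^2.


ve = Isp * g0 = 1402.5 * 9.80665 = 13753.826625 m/s
mass ratio = exp(dv/ve) = exp(2099.8/13753.826625) = 1.16494076
m_prop = m_dry * (mr - 1) = 2332.1 * (1.16494076 - 1)
m_prop = 384.6584 kg

384.6584 kg


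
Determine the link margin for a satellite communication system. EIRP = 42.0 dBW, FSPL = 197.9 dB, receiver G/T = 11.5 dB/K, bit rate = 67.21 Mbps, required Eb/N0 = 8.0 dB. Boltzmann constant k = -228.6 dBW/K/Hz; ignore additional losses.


C/N0 = EIRP - FSPL + G/T - k = 42.0 - 197.9 + 11.5 - (-228.6)
C/N0 = 84.2000 dB-Hz
R_b = 67.21 Mbps = 6.721e+07 bps -> 10*log10(R_b) = 78.2743 dB-Hz
Eb/N0 = C/N0 - 10*log10(R_b) = 84.2000 - 78.2743 = 5.9257 dB
Margin = Eb/N0 - Eb/N0_req = 5.9257 - 8.0 = -2.0743 dB (negative margin: link does not close)

-2.0743 dB


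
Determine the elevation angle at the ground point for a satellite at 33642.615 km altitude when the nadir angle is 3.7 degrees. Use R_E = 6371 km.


r = R_E + alt = 40013.6150 km
Law of sines in the satellite / Earth-center / ground-point triangle:
  sin(nadir)/R_E = sin(90 + el)/r  =>  cos(el) = (r/R_E)*sin(nadir)
cos(el) = (40013.6150 / 6371.0000) * sin(3.7 deg) = 0.4053007
el = arccos(0.4053007) = 66.0900 deg
(Earth-central angle = 90 - nadir - el = 20.2100 deg)

66.0900 degrees


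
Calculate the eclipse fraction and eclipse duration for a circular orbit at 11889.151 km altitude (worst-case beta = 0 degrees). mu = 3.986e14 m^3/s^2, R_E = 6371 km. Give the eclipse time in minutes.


r = 18260.1510 km
T = 409.2762 min
Eclipse fraction = arcsin(R_E/r)/pi = arcsin(6371.0000/18260.1510)/pi
= arcsin(0.3489018)/pi = 0.1134453
Eclipse duration = 0.1134453 * 409.2762 = 46.4305 min

46.4305 minutes


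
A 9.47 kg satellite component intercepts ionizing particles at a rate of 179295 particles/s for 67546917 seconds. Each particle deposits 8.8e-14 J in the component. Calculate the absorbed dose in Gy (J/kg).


Total energy deposited = rate * time * E_per
  = 179295 * 67546917 * 8.8e-14 = 1.0658 J
Dose = E_total / mass = 1.0658 / 9.47
Dose = 0.1125399 Gy

0.1125 Gy


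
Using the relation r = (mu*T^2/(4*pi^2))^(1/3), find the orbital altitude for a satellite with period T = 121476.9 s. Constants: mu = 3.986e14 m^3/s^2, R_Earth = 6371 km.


T = 121476.9 s
r = (mu*T^2/(4*pi^2))^(1/3) = (3.986e14 * 121476.9^2 / (4*pi^2))^(1/3)
r = 5.3013725e+07 m = 53013.7248 km
alt = r - R_E = 53013.7248 - 6371 = 46642.7248 km

46642.7248 km


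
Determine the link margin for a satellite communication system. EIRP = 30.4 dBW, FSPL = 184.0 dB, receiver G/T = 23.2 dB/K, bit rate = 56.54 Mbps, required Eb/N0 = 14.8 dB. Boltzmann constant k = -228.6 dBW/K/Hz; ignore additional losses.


C/N0 = EIRP - FSPL + G/T - k = 30.4 - 184.0 + 23.2 - (-228.6)
C/N0 = 98.2000 dB-Hz
R_b = 56.54 Mbps = 5.654e+07 bps -> 10*log10(R_b) = 77.5236 dB-Hz
Eb/N0 = C/N0 - 10*log10(R_b) = 98.2000 - 77.5236 = 20.6764 dB
Margin = Eb/N0 - Eb/N0_req = 20.6764 - 14.8 = 5.8764 dB (link closes)

5.8764 dB


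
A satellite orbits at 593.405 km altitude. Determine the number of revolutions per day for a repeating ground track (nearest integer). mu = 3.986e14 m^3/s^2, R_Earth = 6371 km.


r = 6.964405e+06 m
T = 2*pi*sqrt(r^3/mu) = 5784.1194 s = 96.4020 min
revs/day = 1440 / 96.4020 = 14.9375
Rounded: 15 revolutions per day

15 revolutions per day


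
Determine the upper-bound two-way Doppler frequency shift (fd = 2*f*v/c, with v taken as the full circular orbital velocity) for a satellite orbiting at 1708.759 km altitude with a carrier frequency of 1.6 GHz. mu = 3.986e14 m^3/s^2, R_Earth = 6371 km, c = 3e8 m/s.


r = 8.079759e+06 m
v = sqrt(mu/r) = 7023.7564 m/s (worst-case radial velocity)
f = 1.6 GHz = 1.6e+09 Hz
fd = 2*f*v/c = 2*1.6e+09*7023.7564/3.0e+08
fd = 74920.0688 Hz

74920.0688 Hz


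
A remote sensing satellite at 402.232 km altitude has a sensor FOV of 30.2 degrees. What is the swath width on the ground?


FOV = 30.2 deg = 0.5270894 rad
swath = 2 * alt * tan(FOV/2) = 2 * 402.232 * tan(0.2635447)
swath = 2 * 402.232 * 0.2698207
swath = 217.0610 km

217.0610 km


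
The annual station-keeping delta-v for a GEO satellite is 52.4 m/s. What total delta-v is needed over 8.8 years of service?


dV = rate * years = 52.4 * 8.8
dV = 461.1200 m/s

461.1200 m/s


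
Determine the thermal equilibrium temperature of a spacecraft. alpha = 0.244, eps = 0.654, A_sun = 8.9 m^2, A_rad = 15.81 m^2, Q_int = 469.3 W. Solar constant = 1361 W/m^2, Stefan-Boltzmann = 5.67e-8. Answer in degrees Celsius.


Numerator = alpha*S*A_sun + Q_int = 0.244*1361*8.9 + 469.3 = 3424.8476 W
Denominator = eps*sigma*A_rad = 0.654*5.67e-8*15.81 = 5.8626326e-07 W/K^4
T^4 = 5.8418254e+09 K^4
T = 276.4631 K = 3.3131 C

3.3131 degrees Celsius


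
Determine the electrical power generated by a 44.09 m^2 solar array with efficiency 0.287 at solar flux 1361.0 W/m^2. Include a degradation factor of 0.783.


P = area * eta * S * degradation
P = 44.09 * 0.287 * 1361.0 * 0.783
P = 13484.7184 W

13484.7184 W


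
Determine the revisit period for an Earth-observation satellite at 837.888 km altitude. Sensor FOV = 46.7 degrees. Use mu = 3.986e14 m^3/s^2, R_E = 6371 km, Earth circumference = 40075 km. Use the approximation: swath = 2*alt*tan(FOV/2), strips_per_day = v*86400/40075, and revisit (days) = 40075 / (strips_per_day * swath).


swath = 2*837.888*tan(0.4075344) = 723.4374 km
v = sqrt(mu/r) = 7435.9166 m/s = 7.4359 km/s
strips/day = v*86400/40075 = 7.4359*86400/40075 = 16.0315
coverage/day = strips * swath = 16.0315 * 723.4374 = 11597.8023 km
revisit = 40075 / 11597.8023 = 3.4554 days

3.4554 days


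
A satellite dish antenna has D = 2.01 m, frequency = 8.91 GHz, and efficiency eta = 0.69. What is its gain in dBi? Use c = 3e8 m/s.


lambda = c/f = 3e8 / 8.91e+09 = 0.03367003 m
G = eta*(pi*D/lambda)^2 = 0.69*(pi*2.01/0.03367003)^2
G = 24269.1100 (linear)
G = 10*log10(24269.1100) = 43.8505 dBi

43.8505 dBi


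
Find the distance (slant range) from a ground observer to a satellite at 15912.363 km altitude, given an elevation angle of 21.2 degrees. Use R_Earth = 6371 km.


h = 15912.363 km, el = 21.2 deg
d = -R_E*sin(el) + sqrt((R_E*sin(el))^2 + 2*R_E*h + h^2)
d = -6371.0000*sin(0.3700098) + sqrt((6371.0000*0.3616246)^2 + 2*6371.0000*15912.363 + 15912.363^2)
d = 19173.2086 km

19173.2086 km


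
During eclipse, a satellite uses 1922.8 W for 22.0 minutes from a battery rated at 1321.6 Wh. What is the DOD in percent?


E_used = P * t / 60 = 1922.8 * 22.0 / 60 = 705.0267 Wh
DOD = E_used / E_total * 100 = 705.0267 / 1321.6 * 100
DOD = 53.3464 %

53.3464 %


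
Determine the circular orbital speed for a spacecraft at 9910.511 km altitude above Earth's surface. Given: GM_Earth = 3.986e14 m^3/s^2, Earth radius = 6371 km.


r = R_E + alt = 6371.0 + 9910.511 = 16281.5110 km = 1.6281511e+07 m
v = sqrt(mu/r) = sqrt(3.986e14 / 1.6281511e+07) = 4947.9043 m/s = 4.9479 km/s

4.9479 km/s


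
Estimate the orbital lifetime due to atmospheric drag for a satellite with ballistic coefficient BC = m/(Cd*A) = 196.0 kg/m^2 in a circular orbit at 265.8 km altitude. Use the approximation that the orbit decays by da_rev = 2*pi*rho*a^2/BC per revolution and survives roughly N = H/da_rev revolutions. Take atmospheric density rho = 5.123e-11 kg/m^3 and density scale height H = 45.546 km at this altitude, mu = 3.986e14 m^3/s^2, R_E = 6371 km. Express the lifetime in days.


a = R_E + alt = 6636.8000 km = 6.6368e+06 m
da_rev = 2*pi*rho*a^2/BC = 2*pi*5.123e-11*(6.6368e+06)^2/196.0 = 72.337853 m per revolution
N = H/da_rev = 45546.0000 m / 72.337853 m = 629.6289 revolutions
P = 2*pi*sqrt(a^3/mu) = 5380.8306 s
lifetime = N*P = 629.6289 * 5380.8306 = 3.3879262e+06 s = 39.2121 days

39.2121 days


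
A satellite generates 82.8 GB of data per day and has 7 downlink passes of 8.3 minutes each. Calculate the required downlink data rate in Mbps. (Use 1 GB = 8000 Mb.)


total contact time = 7 * 8.3 * 60 = 3486.0000 s
data = 82.8 GB = 662400.0000 Mb
rate = 662400.0000 / 3486.0000 = 190.0172 Mbps

190.0172 Mbps


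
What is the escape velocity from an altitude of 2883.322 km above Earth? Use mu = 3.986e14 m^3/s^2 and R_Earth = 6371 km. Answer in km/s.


r = 6371.0 + 2883.322 = 9254.3220 km = 9.254322e+06 m
v_esc = sqrt(2*mu/r) = sqrt(2*3.986e14 / 9.254322e+06)
v_esc = 9281.3541 m/s = 9.2814 km/s

9.2814 km/s


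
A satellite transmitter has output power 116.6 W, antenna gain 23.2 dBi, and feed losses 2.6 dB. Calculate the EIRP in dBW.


Pt = 116.6 W = 20.6670 dBW
EIRP = Pt_dBW + Gt - losses = 20.6670 + 23.2 - 2.6 = 41.2670 dBW

41.2670 dBW


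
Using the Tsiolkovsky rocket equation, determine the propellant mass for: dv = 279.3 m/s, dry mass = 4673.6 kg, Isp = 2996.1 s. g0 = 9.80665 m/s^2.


ve = Isp * g0 = 2996.1 * 9.80665 = 29381.704065 m/s
mass ratio = exp(dv/ve) = exp(279.3/29381.704065) = 1.00955124
m_prop = m_dry * (mr - 1) = 4673.6 * (1.00955124 - 1)
m_prop = 44.6387 kg

44.6387 kg


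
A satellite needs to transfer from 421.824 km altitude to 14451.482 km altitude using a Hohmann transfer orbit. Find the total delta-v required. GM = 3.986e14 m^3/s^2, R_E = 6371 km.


r1 = 6792.8240 km = 6.792824e+06 m
r2 = 20822.4820 km = 2.0822482e+07 m
dv1 = sqrt(mu/r1)*(sqrt(2*r2/(r1+r2)) - 1) = 1746.7113 m/s
dv2 = sqrt(mu/r2)*(1 - sqrt(2*r1/(r1+r2))) = 1306.4518 m/s
total dv = |dv1| + |dv2| = 1746.7113 + 1306.4518 = 3053.1631 m/s = 3.0532 km/s

3.0532 km/s


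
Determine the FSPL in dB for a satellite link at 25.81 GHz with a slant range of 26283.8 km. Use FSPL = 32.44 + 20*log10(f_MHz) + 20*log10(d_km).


f = 25.81 GHz = 25810.0000 MHz
d = 26283.8 km
FSPL = 32.44 + 20*log10(25810.0000) + 20*log10(26283.8)
FSPL = 32.44 + 88.2358 + 88.3938
FSPL = 209.0695 dB

209.0695 dB


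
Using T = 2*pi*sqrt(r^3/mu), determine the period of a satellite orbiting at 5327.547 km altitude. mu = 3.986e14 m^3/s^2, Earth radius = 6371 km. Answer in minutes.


r = 11698.5470 km = 1.1698547e+07 m
T = 2*pi*sqrt(r^3/mu) = 2*pi*sqrt(1.6010164e+21 / 3.986e14)
T = 12592.4173 s = 209.8736 min

209.8736 minutes


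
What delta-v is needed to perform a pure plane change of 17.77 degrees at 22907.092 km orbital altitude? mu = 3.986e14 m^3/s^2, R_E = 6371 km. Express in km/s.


r = 29278.0920 km = 2.9278092e+07 m
V = sqrt(mu/r) = 3689.7527 m/s
di = 17.77 deg = 0.310145 rad
dV = 2*V*sin(di/2) = 2*3689.7527*sin(0.1550725)
dV = 1139.7774 m/s = 1.1398 km/s

1.1398 km/s


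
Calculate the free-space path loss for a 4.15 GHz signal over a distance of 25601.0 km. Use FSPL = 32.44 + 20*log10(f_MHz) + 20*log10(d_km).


f = 4.15 GHz = 4150.0000 MHz
d = 25601.0 km
FSPL = 32.44 + 20*log10(4150.0000) + 20*log10(25601.0)
FSPL = 32.44 + 72.3610 + 88.1651
FSPL = 192.9661 dB

192.9661 dB


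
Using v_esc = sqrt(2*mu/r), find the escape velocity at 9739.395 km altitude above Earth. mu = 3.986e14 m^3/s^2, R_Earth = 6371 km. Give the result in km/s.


r = 6371.0 + 9739.395 = 16110.3950 km = 1.6110395e+07 m
v_esc = sqrt(2*mu/r) = sqrt(2*3.986e14 / 1.6110395e+07)
v_esc = 7034.4565 m/s = 7.0345 km/s

7.0345 km/s


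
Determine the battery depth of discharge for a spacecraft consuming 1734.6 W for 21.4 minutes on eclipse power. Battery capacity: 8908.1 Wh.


E_used = P * t / 60 = 1734.6 * 21.4 / 60 = 618.6740 Wh
DOD = E_used / E_total * 100 = 618.6740 / 8908.1 * 100
DOD = 6.9451 %

6.9451 %


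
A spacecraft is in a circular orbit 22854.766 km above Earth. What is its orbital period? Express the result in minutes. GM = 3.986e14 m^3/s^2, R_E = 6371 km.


r = 29225.7660 km = 2.9225766e+07 m
T = 2*pi*sqrt(r^3/mu) = 2*pi*sqrt(2.4963054e+22 / 3.986e14)
T = 49723.3150 s = 828.7219 min

828.7219 minutes


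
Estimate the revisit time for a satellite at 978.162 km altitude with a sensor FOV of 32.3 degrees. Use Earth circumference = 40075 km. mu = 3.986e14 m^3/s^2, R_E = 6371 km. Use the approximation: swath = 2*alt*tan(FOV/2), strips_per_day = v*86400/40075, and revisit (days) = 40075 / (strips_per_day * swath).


swath = 2*978.162*tan(0.2818707) = 566.5138 km
v = sqrt(mu/r) = 7364.6097 m/s = 7.3646 km/s
strips/day = v*86400/40075 = 7.3646*86400/40075 = 15.8778
coverage/day = strips * swath = 15.8778 * 566.5138 = 8994.9852 km
revisit = 40075 / 8994.9852 = 4.4553 days

4.4553 days


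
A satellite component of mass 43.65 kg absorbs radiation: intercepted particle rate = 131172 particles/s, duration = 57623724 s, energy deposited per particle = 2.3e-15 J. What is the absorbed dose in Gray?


Total energy deposited = rate * time * E_per
  = 131172 * 57623724 * 2.3e-15 = 0.01738482 J
Dose = E_total / mass = 0.01738482 / 43.65
Dose = 3.9827775e-04 Gy

3.9828e-04 Gy


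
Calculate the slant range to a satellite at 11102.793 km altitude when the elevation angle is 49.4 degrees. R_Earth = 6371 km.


h = 11102.793 km, el = 49.4 deg
d = -R_E*sin(el) + sqrt((R_E*sin(el))^2 + 2*R_E*h + h^2)
d = -6371.0000*sin(0.8621927) + sqrt((6371.0000*0.7592713)^2 + 2*6371.0000*11102.793 + 11102.793^2)
d = 12137.4709 km

12137.4709 km


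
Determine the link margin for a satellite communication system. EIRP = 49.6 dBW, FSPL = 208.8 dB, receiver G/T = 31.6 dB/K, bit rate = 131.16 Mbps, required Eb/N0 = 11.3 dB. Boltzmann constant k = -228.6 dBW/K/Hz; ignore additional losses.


C/N0 = EIRP - FSPL + G/T - k = 49.6 - 208.8 + 31.6 - (-228.6)
C/N0 = 101.0000 dB-Hz
R_b = 131.16 Mbps = 1.3116e+08 bps -> 10*log10(R_b) = 81.1780 dB-Hz
Eb/N0 = C/N0 - 10*log10(R_b) = 101.0000 - 81.1780 = 19.8220 dB
Margin = Eb/N0 - Eb/N0_req = 19.8220 - 11.3 = 8.5220 dB (link closes)

8.5220 dB


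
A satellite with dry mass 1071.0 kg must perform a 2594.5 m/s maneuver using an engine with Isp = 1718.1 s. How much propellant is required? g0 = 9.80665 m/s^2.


ve = Isp * g0 = 1718.1 * 9.80665 = 16848.805365 m/s
mass ratio = exp(dv/ve) = exp(2594.5/16848.805365) = 1.16647593
m_prop = m_dry * (mr - 1) = 1071.0 * (1.16647593 - 1)
m_prop = 178.2957 kg

178.2957 kg


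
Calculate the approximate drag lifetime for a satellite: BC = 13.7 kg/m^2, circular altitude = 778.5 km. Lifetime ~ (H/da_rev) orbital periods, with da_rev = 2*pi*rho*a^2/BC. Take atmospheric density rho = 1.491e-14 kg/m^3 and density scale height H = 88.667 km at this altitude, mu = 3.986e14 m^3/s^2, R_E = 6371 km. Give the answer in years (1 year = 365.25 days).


a = R_E + alt = 7149.5000 km = 7.1495e+06 m
da_rev = 2*pi*rho*a^2/BC = 2*pi*1.491e-14*(7.1495e+06)^2/13.7 = 0.349533081 m per revolution
N = H/da_rev = 88667.0000 m / 0.349533081 m = 253672.6986 revolutions
P = 2*pi*sqrt(a^3/mu) = 6016.2341 s
lifetime = N*P = 253672.6986 * 6016.2341 = 1.5261543e+09 s = 17663.8234 days
years = 17663.8234 / 365.25 = 48.3609 years

48.3609 years


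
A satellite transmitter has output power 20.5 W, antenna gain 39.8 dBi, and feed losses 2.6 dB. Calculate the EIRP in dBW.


Pt = 20.5 W = 13.1175 dBW
EIRP = Pt_dBW + Gt - losses = 13.1175 + 39.8 - 2.6 = 50.3175 dBW

50.3175 dBW


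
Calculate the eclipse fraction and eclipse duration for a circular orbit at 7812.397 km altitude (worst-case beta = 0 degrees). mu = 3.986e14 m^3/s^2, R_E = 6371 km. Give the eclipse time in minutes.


r = 14183.3970 km
T = 280.1756 min
Eclipse fraction = arcsin(R_E/r)/pi = arcsin(6371.0000/14183.3970)/pi
= arcsin(0.4491872)/pi = 0.1482864
Eclipse duration = 0.1482864 * 280.1756 = 41.5462 min

41.5462 minutes


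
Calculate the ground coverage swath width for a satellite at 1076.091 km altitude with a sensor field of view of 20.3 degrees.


FOV = 20.3 deg = 0.3543018 rad
swath = 2 * alt * tan(FOV/2) = 2 * 1076.091 * tan(0.1771509)
swath = 2 * 1076.091 * 0.1790276
swath = 385.3000 km

385.3000 km


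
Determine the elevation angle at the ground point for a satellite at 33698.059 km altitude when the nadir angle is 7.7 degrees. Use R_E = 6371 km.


r = R_E + alt = 40069.0590 km
Law of sines in the satellite / Earth-center / ground-point triangle:
  sin(nadir)/R_E = sin(90 + el)/r  =>  cos(el) = (r/R_E)*sin(nadir)
cos(el) = (40069.0590 / 6371.0000) * sin(7.7 deg) = 0.8426778
el = arccos(0.8426778) = 32.5760 deg
(Earth-central angle = 90 - nadir - el = 49.7240 deg)

32.5760 degrees


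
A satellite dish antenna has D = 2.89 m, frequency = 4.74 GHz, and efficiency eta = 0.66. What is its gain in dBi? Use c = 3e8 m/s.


lambda = c/f = 3e8 / 4.74e+09 = 0.06329114 m
G = eta*(pi*D/lambda)^2 = 0.66*(pi*2.89/0.06329114)^2
G = 13581.6815 (linear)
G = 10*log10(13581.6815) = 41.3295 dBi

41.3295 dBi


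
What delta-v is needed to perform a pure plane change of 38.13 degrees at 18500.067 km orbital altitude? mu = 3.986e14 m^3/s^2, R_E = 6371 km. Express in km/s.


r = 24871.0670 km = 2.4871067e+07 m
V = sqrt(mu/r) = 4003.3304 m/s
di = 38.13 deg = 0.665494 rad
dV = 2*V*sin(di/2) = 2*4003.3304*sin(0.332747)
dV = 2615.3005 m/s = 2.6153 km/s

2.6153 km/s


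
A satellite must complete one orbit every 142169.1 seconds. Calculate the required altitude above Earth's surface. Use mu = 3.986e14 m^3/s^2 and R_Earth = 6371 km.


T = 142169.1 s
r = (mu*T^2/(4*pi^2))^(1/3) = (3.986e14 * 142169.1^2 / (4*pi^2))^(1/3)
r = 5.8874784e+07 m = 58874.7842 km
alt = r - R_E = 58874.7842 - 6371 = 52503.7842 km

52503.7842 km


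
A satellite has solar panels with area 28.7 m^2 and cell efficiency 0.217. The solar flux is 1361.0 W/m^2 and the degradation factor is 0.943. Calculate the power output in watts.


P = area * eta * S * degradation
P = 28.7 * 0.217 * 1361.0 * 0.943
P = 7993.0301 W

7993.0301 W


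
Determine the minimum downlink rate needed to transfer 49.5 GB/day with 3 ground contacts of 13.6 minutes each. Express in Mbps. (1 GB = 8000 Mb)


total contact time = 3 * 13.6 * 60 = 2448.0000 s
data = 49.5 GB = 396000.0000 Mb
rate = 396000.0000 / 2448.0000 = 161.7647 Mbps

161.7647 Mbps


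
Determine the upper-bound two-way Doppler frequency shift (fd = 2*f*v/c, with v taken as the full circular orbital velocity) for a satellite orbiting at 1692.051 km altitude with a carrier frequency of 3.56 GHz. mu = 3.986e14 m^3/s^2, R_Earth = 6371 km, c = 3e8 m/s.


r = 8.063051e+06 m
v = sqrt(mu/r) = 7031.0299 m/s (worst-case radial velocity)
f = 3.56 GHz = 3.56e+09 Hz
fd = 2*f*v/c = 2*3.56e+09*7031.0299/3.0e+08
fd = 166869.7759 Hz

166869.7759 Hz


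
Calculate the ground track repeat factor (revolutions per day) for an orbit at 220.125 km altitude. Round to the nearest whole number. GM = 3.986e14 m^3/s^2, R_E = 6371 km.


r = 6.591125e+06 m
T = 2*pi*sqrt(r^3/mu) = 5325.3793 s = 88.7563 min
revs/day = 1440 / 88.7563 = 16.2242
Rounded: 16 revolutions per day

16 revolutions per day


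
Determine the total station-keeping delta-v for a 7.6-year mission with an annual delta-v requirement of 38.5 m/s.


dV = rate * years = 38.5 * 7.6
dV = 292.6000 m/s

292.6000 m/s


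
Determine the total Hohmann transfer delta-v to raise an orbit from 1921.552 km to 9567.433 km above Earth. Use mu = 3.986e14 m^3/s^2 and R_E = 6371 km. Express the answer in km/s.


r1 = 8292.5520 km = 8.292552e+06 m
r2 = 15938.4330 km = 1.5938433e+07 m
dv1 = sqrt(mu/r1)*(sqrt(2*r2/(r1+r2)) - 1) = 1018.9548 m/s
dv2 = sqrt(mu/r2)*(1 - sqrt(2*r1/(r1+r2))) = 863.5504 m/s
total dv = |dv1| + |dv2| = 1018.9548 + 863.5504 = 1882.5052 m/s = 1.8825 km/s

1.8825 km/s


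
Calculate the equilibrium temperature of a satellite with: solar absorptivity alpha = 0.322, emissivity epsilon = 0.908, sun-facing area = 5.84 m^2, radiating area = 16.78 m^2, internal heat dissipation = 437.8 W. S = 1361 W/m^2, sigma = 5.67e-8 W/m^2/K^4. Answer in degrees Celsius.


Numerator = alpha*S*A_sun + Q_int = 0.322*1361*5.84 + 437.8 = 2997.1333 W
Denominator = eps*sigma*A_rad = 0.908*5.67e-8*16.78 = 8.6389481e-07 W/K^4
T^4 = 3.4693266e+09 K^4
T = 242.6953 K = -30.4547 C

-30.4547 degrees Celsius


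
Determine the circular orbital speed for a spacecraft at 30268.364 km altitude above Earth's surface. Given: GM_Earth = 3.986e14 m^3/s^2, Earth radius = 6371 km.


r = R_E + alt = 6371.0 + 30268.364 = 36639.3640 km = 3.6639364e+07 m
v = sqrt(mu/r) = sqrt(3.986e14 / 3.6639364e+07) = 3298.3344 m/s = 3.2983 km/s

3.2983 km/s


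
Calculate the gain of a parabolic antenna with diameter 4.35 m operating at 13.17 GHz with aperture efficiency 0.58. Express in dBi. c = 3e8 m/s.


lambda = c/f = 3e8 / 1.317e+10 = 0.02277904 m
G = eta*(pi*D/lambda)^2 = 0.58*(pi*4.35/0.02277904)^2
G = 208754.2343 (linear)
G = 10*log10(208754.2343) = 53.1964 dBi

53.1964 dBi


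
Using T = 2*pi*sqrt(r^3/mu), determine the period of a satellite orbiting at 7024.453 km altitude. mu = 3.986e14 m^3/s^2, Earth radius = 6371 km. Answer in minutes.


r = 13395.4530 km = 1.3395453e+07 m
T = 2*pi*sqrt(r^3/mu) = 2*pi*sqrt(2.4036555e+21 / 3.986e14)
T = 15429.3393 s = 257.1557 min

257.1557 minutes


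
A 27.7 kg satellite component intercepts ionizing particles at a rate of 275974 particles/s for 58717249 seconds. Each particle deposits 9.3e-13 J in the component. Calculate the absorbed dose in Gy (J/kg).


Total energy deposited = rate * time * E_per
  = 275974 * 58717249 * 9.3e-13 = 15.0701 J
Dose = E_total / mass = 15.0701 / 27.7
Dose = 0.5440478 Gy

0.5440 Gy


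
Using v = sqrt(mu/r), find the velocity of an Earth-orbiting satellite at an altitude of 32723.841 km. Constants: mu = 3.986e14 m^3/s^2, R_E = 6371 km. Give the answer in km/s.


r = R_E + alt = 6371.0 + 32723.841 = 39094.8410 km = 3.9094841e+07 m
v = sqrt(mu/r) = sqrt(3.986e14 / 3.9094841e+07) = 3193.0735 m/s = 3.1931 km/s

3.1931 km/s


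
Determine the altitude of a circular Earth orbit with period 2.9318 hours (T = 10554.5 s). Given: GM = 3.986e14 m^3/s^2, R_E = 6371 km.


T = 10554.5 s
r = (mu*T^2/(4*pi^2))^(1/3) = (3.986e14 * 10554.5^2 / (4*pi^2))^(1/3)
r = 1.0399624e+07 m = 10399.6238 km
alt = r - R_E = 10399.6238 - 6371 = 4028.6238 km

4028.6238 km


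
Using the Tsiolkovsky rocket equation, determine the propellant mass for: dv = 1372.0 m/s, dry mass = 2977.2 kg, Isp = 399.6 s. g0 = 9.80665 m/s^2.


ve = Isp * g0 = 399.6 * 9.80665 = 3918.737340 m/s
mass ratio = exp(dv/ve) = exp(1372.0/3918.737340) = 1.41922759
m_prop = m_dry * (mr - 1) = 2977.2 * (1.41922759 - 1)
m_prop = 1248.1244 kg

1248.1244 kg


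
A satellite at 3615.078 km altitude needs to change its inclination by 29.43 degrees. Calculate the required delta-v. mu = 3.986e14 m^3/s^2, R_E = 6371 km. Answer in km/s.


r = 9986.0780 km = 9.986078e+06 m
V = sqrt(mu/r) = 6317.8771 m/s
di = 29.43 deg = 0.5136504 rad
dV = 2*V*sin(di/2) = 2*6317.8771*sin(0.2568252)
dV = 3209.6226 m/s = 3.2096 km/s

3.2096 km/s


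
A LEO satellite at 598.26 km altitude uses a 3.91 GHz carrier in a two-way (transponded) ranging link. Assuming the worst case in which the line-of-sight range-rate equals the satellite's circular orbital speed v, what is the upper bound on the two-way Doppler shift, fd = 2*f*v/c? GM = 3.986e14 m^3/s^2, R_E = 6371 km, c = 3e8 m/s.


r = 6.96926e+06 m
v = sqrt(mu/r) = 7562.6728 m/s (worst-case radial velocity)
f = 3.91 GHz = 3.91e+09 Hz
fd = 2*f*v/c = 2*3.91e+09*7562.6728/3.0e+08
fd = 197133.6722 Hz

197133.6722 Hz


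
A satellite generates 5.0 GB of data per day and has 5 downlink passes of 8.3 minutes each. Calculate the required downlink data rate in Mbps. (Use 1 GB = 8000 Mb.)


total contact time = 5 * 8.3 * 60 = 2490.0000 s
data = 5.0 GB = 40000.0000 Mb
rate = 40000.0000 / 2490.0000 = 16.0643 Mbps

16.0643 Mbps


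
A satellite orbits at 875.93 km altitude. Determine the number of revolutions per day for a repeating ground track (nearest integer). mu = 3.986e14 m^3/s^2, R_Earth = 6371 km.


r = 7.24693e+06 m
T = 2*pi*sqrt(r^3/mu) = 6139.6317 s = 102.3272 min
revs/day = 1440 / 102.3272 = 14.0725
Rounded: 14 revolutions per day

14 revolutions per day


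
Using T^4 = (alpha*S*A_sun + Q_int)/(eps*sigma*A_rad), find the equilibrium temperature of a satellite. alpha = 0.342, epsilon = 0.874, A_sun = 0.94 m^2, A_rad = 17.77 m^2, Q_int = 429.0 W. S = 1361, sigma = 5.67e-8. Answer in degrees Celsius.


Numerator = alpha*S*A_sun + Q_int = 0.342*1361*0.94 + 429.0 = 866.5343 W
Denominator = eps*sigma*A_rad = 0.874*5.67e-8*17.77 = 8.8060657e-07 W/K^4
T^4 = 9.8401978e+08 K^4
T = 177.1132 K = -96.0368 C

-96.0368 degrees Celsius


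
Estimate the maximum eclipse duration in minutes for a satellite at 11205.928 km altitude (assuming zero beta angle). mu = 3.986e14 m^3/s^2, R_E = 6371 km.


r = 17576.9280 km
T = 386.5222 min
Eclipse fraction = arcsin(R_E/r)/pi = arcsin(6371.0000/17576.9280)/pi
= arcsin(0.3624638)/pi = 0.1180644
Eclipse duration = 0.1180644 * 386.5222 = 45.6345 min

45.6345 minutes


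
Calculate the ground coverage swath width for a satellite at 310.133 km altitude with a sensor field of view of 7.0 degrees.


FOV = 7.0 deg = 0.122173 rad
swath = 2 * alt * tan(FOV/2) = 2 * 310.133 * tan(0.06108652)
swath = 2 * 310.133 * 0.06116262
swath = 37.9371 km

37.9371 km


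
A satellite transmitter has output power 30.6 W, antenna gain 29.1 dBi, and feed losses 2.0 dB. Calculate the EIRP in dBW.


Pt = 30.6 W = 14.8572 dBW
EIRP = Pt_dBW + Gt - losses = 14.8572 + 29.1 - 2.0 = 41.9572 dBW

41.9572 dBW


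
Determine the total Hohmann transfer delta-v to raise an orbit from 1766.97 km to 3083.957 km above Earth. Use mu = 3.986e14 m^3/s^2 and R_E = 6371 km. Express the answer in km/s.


r1 = 8137.9700 km = 8.13797e+06 m
r2 = 9454.9570 km = 9.454957e+06 m
dv1 = sqrt(mu/r1)*(sqrt(2*r2/(r1+r2)) - 1) = 257.2263 m/s
dv2 = sqrt(mu/r2)*(1 - sqrt(2*r1/(r1+r2))) = 247.7525 m/s
total dv = |dv1| + |dv2| = 257.2263 + 247.7525 = 504.9789 m/s = 0.5049789 km/s

0.5050 km/s


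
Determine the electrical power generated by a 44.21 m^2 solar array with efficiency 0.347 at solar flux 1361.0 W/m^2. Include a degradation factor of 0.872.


P = area * eta * S * degradation
P = 44.21 * 0.347 * 1361.0 * 0.872
P = 18206.4218 W

18206.4218 W


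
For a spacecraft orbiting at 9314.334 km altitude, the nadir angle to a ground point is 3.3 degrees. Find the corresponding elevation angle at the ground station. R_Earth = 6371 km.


r = R_E + alt = 15685.3340 km
Law of sines in the satellite / Earth-center / ground-point triangle:
  sin(nadir)/R_E = sin(90 + el)/r  =>  cos(el) = (r/R_E)*sin(nadir)
cos(el) = (15685.3340 / 6371.0000) * sin(3.3 deg) = 0.141722
el = arccos(0.141722) = 81.8525 deg
(Earth-central angle = 90 - nadir - el = 4.8475 deg)

81.8525 degrees


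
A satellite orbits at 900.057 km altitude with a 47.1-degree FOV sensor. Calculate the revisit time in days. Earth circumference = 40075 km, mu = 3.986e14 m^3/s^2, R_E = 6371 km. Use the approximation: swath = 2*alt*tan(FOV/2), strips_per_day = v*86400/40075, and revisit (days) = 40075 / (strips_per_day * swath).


swath = 2*900.057*tan(0.411025) = 784.5804 km
v = sqrt(mu/r) = 7404.0590 m/s = 7.4041 km/s
strips/day = v*86400/40075 = 7.4041*86400/40075 = 15.9628
coverage/day = strips * swath = 15.9628 * 784.5804 = 12524.1299 km
revisit = 40075 / 12524.1299 = 3.1998 days

3.1998 days


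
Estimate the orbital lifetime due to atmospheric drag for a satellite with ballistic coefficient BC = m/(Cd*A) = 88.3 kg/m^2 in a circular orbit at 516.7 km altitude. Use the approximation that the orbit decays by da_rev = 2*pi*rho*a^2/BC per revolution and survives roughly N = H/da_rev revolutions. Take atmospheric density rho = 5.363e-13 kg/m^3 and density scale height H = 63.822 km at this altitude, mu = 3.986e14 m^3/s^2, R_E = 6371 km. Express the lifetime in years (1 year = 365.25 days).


a = R_E + alt = 6887.7000 km = 6.8877e+06 m
da_rev = 2*pi*rho*a^2/BC = 2*pi*5.363e-13*(6.8877e+06)^2/88.3 = 1.810404 m per revolution
N = H/da_rev = 63822.0000 m / 1.810404 m = 35252.9124 revolutions
P = 2*pi*sqrt(a^3/mu) = 5688.8248 s
lifetime = N*P = 35252.9124 * 5688.8248 = 2.0054764e+08 s = 2321.1533 days
years = 2321.1533 / 365.25 = 6.3550 years

6.3550 years


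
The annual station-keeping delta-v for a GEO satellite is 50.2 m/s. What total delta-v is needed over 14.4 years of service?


dV = rate * years = 50.2 * 14.4
dV = 722.8800 m/s

722.8800 m/s


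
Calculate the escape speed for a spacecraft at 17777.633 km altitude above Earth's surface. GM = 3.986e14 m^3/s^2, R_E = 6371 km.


r = 6371.0 + 17777.633 = 24148.6330 km = 2.4148633e+07 m
v_esc = sqrt(2*mu/r) = sqrt(2*3.986e14 / 2.4148633e+07)
v_esc = 5745.6262 m/s = 5.7456 km/s

5.7456 km/s


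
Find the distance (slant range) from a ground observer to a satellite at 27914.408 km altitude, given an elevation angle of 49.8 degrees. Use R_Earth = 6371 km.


h = 27914.408 km, el = 49.8 deg
d = -R_E*sin(el) + sqrt((R_E*sin(el))^2 + 2*R_E*h + h^2)
d = -6371.0000*sin(0.869174) + sqrt((6371.0000*0.763796)^2 + 2*6371.0000*27914.408 + 27914.408^2)
d = 29171.7597 km

29171.7597 km


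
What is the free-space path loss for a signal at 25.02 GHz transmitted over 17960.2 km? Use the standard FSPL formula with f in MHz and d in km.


f = 25.02 GHz = 25020.0000 MHz
d = 17960.2 km
FSPL = 32.44 + 20*log10(25020.0000) + 20*log10(17960.2)
FSPL = 32.44 + 87.9657 + 85.0862
FSPL = 205.4920 dB

205.4920 dB


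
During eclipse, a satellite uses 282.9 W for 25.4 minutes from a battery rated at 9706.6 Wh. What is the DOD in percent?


E_used = P * t / 60 = 282.9 * 25.4 / 60 = 119.7610 Wh
DOD = E_used / E_total * 100 = 119.7610 / 9706.6 * 100
DOD = 1.2338 %

1.2338 %


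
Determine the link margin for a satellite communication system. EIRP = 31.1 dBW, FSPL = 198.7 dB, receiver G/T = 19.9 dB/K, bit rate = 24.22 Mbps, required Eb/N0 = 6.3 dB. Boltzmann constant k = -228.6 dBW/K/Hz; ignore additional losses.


C/N0 = EIRP - FSPL + G/T - k = 31.1 - 198.7 + 19.9 - (-228.6)
C/N0 = 80.9000 dB-Hz
R_b = 24.22 Mbps = 2.422e+07 bps -> 10*log10(R_b) = 73.8417 dB-Hz
Eb/N0 = C/N0 - 10*log10(R_b) = 80.9000 - 73.8417 = 7.0583 dB
Margin = Eb/N0 - Eb/N0_req = 7.0583 - 6.3 = 0.7582586 dB (link closes)

0.7583 dB


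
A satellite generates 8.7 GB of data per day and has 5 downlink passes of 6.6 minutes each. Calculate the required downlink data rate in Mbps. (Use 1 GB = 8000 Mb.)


total contact time = 5 * 6.6 * 60 = 1980.0000 s
data = 8.7 GB = 69600.0000 Mb
rate = 69600.0000 / 1980.0000 = 35.1515 Mbps

35.1515 Mbps


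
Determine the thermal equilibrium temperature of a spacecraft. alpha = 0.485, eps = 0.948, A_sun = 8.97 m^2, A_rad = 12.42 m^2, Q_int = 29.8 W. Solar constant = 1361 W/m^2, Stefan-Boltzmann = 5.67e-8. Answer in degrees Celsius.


Numerator = alpha*S*A_sun + Q_int = 0.485*1361*8.97 + 29.8 = 5950.7625 W
Denominator = eps*sigma*A_rad = 0.948*5.67e-8*12.42 = 6.6759487e-07 W/K^4
T^4 = 8.913733e+09 K^4
T = 307.2663 K = 34.1163 C

34.1163 degrees Celsius
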